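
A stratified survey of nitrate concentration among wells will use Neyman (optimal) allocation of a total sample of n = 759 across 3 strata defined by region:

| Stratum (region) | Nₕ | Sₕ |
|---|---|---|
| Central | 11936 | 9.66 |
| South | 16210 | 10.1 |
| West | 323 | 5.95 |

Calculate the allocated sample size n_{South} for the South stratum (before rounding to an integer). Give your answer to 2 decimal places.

Neyman allocation: nₕ = n·NₕSₕ / Σⱼ NⱼSⱼ.
Σ NⱼSⱼ = 11936·9.66 + 16210·10.1 + 323·5.95 = 280944.61.
n_{South} = 759·16210·10.1 / 280944.61 = 442.31.

442.31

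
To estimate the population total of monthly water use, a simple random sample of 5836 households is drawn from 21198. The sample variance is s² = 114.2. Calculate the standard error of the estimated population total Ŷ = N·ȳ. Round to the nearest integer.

Var(Ŷ) = N²·Var(ȳ) = N²·(1 − n/N)·s²/n.
f = 5836/21198 = 0.27530899; Var(ȳ) = 0.72469101·114.2/5836 = 0.014180897.
Var(Ŷ) = 21198² · 0.014180897 = 6.3722599 × 10^6.
SE(Ŷ) = √(6.3722599 × 10^6) = 2524.

2524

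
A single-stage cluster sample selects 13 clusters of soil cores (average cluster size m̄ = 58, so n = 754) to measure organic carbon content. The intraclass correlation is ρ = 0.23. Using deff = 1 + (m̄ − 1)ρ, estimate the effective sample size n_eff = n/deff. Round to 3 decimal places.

53.437

deff = 1 + (58 − 1)·0.23 = 1 + 13.11 = 14.11.
n_eff = 754 / 14.11 = 53.437.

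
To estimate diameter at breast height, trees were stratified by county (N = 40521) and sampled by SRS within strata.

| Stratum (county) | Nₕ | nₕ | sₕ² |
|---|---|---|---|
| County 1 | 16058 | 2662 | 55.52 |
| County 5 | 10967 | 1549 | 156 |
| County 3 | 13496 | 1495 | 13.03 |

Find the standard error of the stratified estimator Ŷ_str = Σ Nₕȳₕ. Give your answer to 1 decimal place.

Var(Ŷ_str) = Σₕ Nₕ²(1 − fₕ)sₕ²/nₕ.
County 1: 16058²·(1 − 2662/16058)·55.52/2662 = 4.4865034 × 10^6.
County 5: 10967²·(1 − 1549/10967)·156/1549 = 1.0402069 × 10^7.
County 3: 13496²·(1 − 1495/13496)·13.03/1495 = 1.4116458 × 10^6.
Sum = 1.6300218 × 10^7.
SE = √(1.6300218 × 10^7) = 4037.4.

4037.4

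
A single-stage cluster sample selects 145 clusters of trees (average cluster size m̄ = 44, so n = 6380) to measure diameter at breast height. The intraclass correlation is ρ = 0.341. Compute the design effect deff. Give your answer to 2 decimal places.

deff = 1 + (44 − 1)·0.341 = 1 + 14.663 = 15.663.

15.66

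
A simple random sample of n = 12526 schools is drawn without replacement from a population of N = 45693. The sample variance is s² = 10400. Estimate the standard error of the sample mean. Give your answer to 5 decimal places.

0.77632

Under SRS without replacement, Var(ȳ) = (1 − f)·s²/n with f = n/N = 12526/45693 = 0.27413389.
Var(ȳ) = (1 − 0.27413389)·10400/12526 = 0.72586611·0.83027303 = 0.60266705.
SE(ȳ) = √(0.60266705) = 0.77632.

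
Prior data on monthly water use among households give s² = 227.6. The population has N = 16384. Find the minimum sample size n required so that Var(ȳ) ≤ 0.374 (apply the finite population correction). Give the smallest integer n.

Without fpc, n₀ = s²/D = 227.6/0.374 = 608.5561.
With fpc, (1 − n/N)·s²/n ≤ D requires n ≥ n₀/(1 + n₀/N) = 608.5561/(1 + 608.5561/16384) = 586.7618.
Rounding up, n = 587.

587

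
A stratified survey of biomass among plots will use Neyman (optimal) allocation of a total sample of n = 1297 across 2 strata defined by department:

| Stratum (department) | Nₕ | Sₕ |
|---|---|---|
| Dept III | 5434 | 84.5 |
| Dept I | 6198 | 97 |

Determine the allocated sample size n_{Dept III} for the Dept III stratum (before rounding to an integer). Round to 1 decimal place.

561.6

Neyman allocation: nₕ = n·NₕSₕ / Σⱼ NⱼSⱼ.
Σ NⱼSⱼ = 5434·84.5 + 6198·97 = 1.060379 × 10^6.
n_{Dept III} = 1297·5434·84.5 / (1.060379 × 10^6) = 561.6.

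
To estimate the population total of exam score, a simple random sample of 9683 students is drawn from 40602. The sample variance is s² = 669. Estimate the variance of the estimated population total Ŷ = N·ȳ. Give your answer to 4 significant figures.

8.673 × 10^7

Var(Ŷ) = N²·Var(ȳ) = N²·(1 − n/N)·s²/n.
f = 9683/40602 = 0.23848579; Var(ȳ) = 0.76151421·669/9683 = 0.052613137.
Var(Ŷ) = 40602² · 0.052613137 = 8.6733935 × 10^7.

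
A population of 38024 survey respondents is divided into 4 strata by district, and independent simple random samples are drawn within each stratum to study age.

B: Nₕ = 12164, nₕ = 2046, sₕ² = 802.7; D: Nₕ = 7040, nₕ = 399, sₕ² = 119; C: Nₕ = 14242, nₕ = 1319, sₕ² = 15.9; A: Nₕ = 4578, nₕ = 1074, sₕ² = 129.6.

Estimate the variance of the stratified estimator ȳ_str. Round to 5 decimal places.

Var(ȳ_str) = Σₕ Wₕ²(1 − fₕ)sₕ²/nₕ with Wₕ = Nₕ/N, N = 38024.
B: Wₕ = 0.31990322; term = 0.31990322²·(1 − 0.16820125)·802.7/2046 = 0.033396666.
D: Wₕ = 0.18514622; term = 0.18514622²·(1 − 0.05667614)·119/399 = 0.0096441643.
C: Wₕ = 0.37455291; term = 0.37455291²·(1 − 0.09261340)·15.9/1319 = 0.0015345147.
A: Wₕ = 0.12039764; term = 0.12039764²·(1 − 0.23460026)·129.6/1074 = 0.0013388287.
Sum = 0.045914174.

0.04591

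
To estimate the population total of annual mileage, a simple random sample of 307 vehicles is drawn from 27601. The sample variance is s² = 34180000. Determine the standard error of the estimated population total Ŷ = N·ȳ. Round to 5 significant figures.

Var(Ŷ) = N²·Var(ȳ) = N²·(1 − n/N)·s²/n.
f = 307/27601 = 0.01112279; Var(ȳ) = 0.98887721·34180000/307 = 110097.14.
Var(Ŷ) = 27601² · 110097.14 = 8.3873675 × 10^13.
SE(Ŷ) = √(8.3873675 × 10^13) = 9.1583 × 10^6.

9.1583 × 10^6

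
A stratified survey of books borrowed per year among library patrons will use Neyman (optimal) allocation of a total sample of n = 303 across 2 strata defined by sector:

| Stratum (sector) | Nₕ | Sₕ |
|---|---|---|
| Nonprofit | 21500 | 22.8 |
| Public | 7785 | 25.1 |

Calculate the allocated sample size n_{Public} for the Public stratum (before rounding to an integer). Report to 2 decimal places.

Neyman allocation: nₕ = n·NₕSₕ / Σⱼ NⱼSⱼ.
Σ NⱼSⱼ = 21500·22.8 + 7785·25.1 = 685603.5.
n_{Public} = 303·7785·25.1 / 685603.5 = 86.36.

86.36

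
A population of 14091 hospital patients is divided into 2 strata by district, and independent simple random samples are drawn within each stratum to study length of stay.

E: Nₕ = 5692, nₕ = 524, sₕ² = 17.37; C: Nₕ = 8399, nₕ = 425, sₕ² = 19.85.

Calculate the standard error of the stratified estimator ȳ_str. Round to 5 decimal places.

0.14375

Var(ȳ_str) = Σₕ Wₕ²(1 − fₕ)sₕ²/nₕ with Wₕ = Nₕ/N, N = 14091.
E: Wₕ = 0.40394578; term = 0.40394578²·(1 − 0.09205903)·17.37/524 = 0.0049110267.
C: Wₕ = 0.59605422; term = 0.59605422²·(1 − 0.05060126)·19.85/425 = 0.015754033.
Sum = 0.02066506.
SE = √(0.02066506) = 0.14375.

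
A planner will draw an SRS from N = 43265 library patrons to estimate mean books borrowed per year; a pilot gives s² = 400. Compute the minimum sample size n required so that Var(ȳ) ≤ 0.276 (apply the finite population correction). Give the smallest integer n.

Without fpc, n₀ = s²/D = 400/0.276 = 1449.2754.
With fpc, (1 − n/N)·s²/n ≤ D requires n ≥ n₀/(1 + n₀/N) = 1449.2754/(1 + 1449.2754/43265) = 1402.3016.
Rounding up, n = 1403.

1403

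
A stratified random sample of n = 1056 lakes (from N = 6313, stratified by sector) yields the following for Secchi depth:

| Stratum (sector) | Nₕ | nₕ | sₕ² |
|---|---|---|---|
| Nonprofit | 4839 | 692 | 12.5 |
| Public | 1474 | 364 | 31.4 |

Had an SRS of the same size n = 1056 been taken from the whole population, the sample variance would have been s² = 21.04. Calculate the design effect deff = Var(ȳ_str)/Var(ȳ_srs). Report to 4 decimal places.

0.7616

Var(ȳ_str) = Σ Wₕ²(1−fₕ)sₕ²/nₕ with Wₕ = Nₕ/6313:
  Nonprofit: (4839/6313)²·(1−692/4839)·12.5/692 = 0.0090954041
  Public: (1474/6313)²·(1−364/1474)·31.4/364 = 0.0035414177
  → Var(ȳ_str) = 0.012636822.
Var(ȳ_srs) = (1 − 1056/6313)·21.04/1056 = 0.016591437.
deff = 0.012636822 / 0.016591437 = 0.7616.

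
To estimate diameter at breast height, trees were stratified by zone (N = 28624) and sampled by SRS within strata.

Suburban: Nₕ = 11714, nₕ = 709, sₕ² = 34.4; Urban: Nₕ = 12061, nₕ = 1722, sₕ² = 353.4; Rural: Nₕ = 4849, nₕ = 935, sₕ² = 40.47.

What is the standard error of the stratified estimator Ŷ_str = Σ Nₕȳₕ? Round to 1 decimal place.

Var(Ŷ_str) = Σₕ Nₕ²(1 − fₕ)sₕ²/nₕ.
Suburban: 11714²·(1 − 709/11714)·34.4/709 = 6.2547143 × 10^6.
Urban: 12061²·(1 − 1722/12061)·353.4/1722 = 2.5591471 × 10^7.
Rural: 4849²·(1 − 935/4849)·40.47/935 = 821475.47.
Sum = 3.2667661 × 10^7.
SE = √(3.2667661 × 10^7) = 5715.6.

5715.6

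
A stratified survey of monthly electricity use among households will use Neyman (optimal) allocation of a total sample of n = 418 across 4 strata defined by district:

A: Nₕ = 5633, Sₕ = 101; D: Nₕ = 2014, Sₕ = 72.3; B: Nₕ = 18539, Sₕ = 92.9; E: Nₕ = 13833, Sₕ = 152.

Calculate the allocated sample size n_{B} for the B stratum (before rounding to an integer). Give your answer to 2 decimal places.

Neyman allocation: nₕ = n·NₕSₕ / Σⱼ NⱼSⱼ.
Σ NⱼSⱼ = 5633·101 + 2014·72.3 + 18539·92.9 + 13833·152 = 4.5394343 × 10^6.
n_{B} = 418·18539·92.9 / (4.5394343 × 10^6) = 158.59.

158.59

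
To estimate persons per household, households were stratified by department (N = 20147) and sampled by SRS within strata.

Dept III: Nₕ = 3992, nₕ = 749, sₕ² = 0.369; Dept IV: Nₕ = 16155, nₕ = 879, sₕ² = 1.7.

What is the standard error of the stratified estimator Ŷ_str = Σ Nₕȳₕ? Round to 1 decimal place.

695.5

Var(Ŷ_str) = Σₕ Nₕ²(1 − fₕ)sₕ²/nₕ.
Dept III: 3992²·(1 − 749/3992)·0.369/749 = 6377.9635.
Dept IV: 16155²·(1 − 879/16155)·1.7/879 = 477283.76.
Sum = 483661.72.
SE = √(483661.72) = 695.5.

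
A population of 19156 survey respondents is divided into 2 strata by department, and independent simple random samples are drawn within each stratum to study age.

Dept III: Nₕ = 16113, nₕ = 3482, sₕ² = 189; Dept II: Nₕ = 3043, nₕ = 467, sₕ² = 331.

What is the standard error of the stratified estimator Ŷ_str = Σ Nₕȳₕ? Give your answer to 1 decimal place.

4074.7

Var(Ŷ_str) = Σₕ Nₕ²(1 − fₕ)sₕ²/nₕ.
Dept III: 16113²·(1 − 3482/16113)·189/3482 = 1.1047072 × 10^7.
Dept II: 3043²·(1 − 467/3043)·331/467 = 5.5559576 × 10^6.
Sum = 1.660303 × 10^7.
SE = √(1.660303 × 10^7) = 4074.7.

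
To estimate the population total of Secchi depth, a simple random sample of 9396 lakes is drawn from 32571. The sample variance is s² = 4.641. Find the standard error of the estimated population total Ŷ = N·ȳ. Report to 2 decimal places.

Var(Ŷ) = N²·Var(ȳ) = N²·(1 − n/N)·s²/n.
f = 9396/32571 = 0.28847748; Var(ȳ) = 0.71152252·4.641/9396 = 3.5144487 × 10^-4.
Var(Ŷ) = 32571² · (3.5144487 × 10^-4) = 372837.33.
SE(Ŷ) = √(372837.33) = 610.60.

610.60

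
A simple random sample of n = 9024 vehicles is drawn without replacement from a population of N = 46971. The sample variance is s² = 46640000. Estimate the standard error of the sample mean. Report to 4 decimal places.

Under SRS without replacement, Var(ȳ) = (1 − f)·s²/n with f = n/N = 9024/46971 = 0.19211854.
Var(ȳ) = (1 − 0.19211854)·46640000/9024 = 0.80788146·5168.4397 = 4175.4866.
SE(ȳ) = √(4175.4866) = 64.6180.

64.6180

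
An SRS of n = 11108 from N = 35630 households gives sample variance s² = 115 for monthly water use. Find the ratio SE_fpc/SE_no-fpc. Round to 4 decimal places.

0.8296

f = n/N = 11108/35630 = 0.31175975.
SE_no-fpc = √(s²/n) = 0.1017492; SE_fpc = √((1−f)s²/n) = 0.084411383.
Ratio = √(1−f) = 0.82960246.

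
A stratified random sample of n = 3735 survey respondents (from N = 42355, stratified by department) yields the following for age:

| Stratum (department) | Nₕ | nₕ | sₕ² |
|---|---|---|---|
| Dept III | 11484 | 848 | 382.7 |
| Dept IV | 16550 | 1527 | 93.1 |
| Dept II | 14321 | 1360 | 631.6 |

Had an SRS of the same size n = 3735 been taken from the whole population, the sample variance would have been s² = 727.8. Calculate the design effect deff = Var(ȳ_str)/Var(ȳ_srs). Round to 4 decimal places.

0.4909

Var(ȳ_str) = Σ Wₕ²(1−fₕ)sₕ²/nₕ with Wₕ = Nₕ/42355:
  Dept III: (11484/42355)²·(1−848/11484)·382.7/848 = 0.030727325
  Dept IV: (16550/42355)²·(1−1527/16550)·93.1/1527 = 0.008449985
  Dept II: (14321/42355)²·(1−1360/14321)·631.6/1360 = 0.048051361
  → Var(ȳ_str) = 0.087228671.
Var(ȳ_srs) = (1 − 3735/42355)·727.8/3735 = 0.17767611.
deff = 0.087228671 / 0.17767611 = 0.4909.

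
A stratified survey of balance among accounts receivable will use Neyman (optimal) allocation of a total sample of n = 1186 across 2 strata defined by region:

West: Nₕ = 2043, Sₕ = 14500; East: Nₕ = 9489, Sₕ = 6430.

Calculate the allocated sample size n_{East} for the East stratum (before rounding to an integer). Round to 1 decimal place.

798.4

Neyman allocation: nₕ = n·NₕSₕ / Σⱼ NⱼSⱼ.
Σ NⱼSⱼ = 2043·14500 + 9489·6430 = 9.063777 × 10^7.
n_{East} = 1186·9489·6430 / (9.063777 × 10^7) = 798.4.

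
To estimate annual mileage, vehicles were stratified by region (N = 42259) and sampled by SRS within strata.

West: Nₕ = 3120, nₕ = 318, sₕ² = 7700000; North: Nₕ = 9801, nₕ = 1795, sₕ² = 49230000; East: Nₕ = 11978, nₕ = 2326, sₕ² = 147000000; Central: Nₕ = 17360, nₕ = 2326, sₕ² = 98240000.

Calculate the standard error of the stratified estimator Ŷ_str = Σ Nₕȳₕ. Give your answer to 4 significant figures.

Var(Ŷ_str) = Σₕ Nₕ²(1 − fₕ)sₕ²/nₕ.
West: 3120²·(1 − 318/3120)·7700000/318 = 2.1168317 × 10^11.
North: 9801²·(1 − 1795/9801)·49230000/1795 = 2.152045 × 10^12.
East: 11978²·(1 − 2326/11978)·147000000/2326 = 7.3064976 × 10^12.
Central: 17360²·(1 − 2326/17360)·98240000/2326 = 1.1023079 × 10^13.
Sum = 2.0693305 × 10^13.
SE = √(2.0693305 × 10^13) = 4.549 × 10^6.

4.549 × 10^6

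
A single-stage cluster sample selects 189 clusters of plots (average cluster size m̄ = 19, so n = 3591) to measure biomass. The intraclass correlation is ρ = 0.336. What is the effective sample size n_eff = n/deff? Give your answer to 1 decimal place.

509.5

deff = 1 + (19 − 1)·0.336 = 1 + 6.048 = 7.048.
n_eff = 3591 / 7.048 = 509.5.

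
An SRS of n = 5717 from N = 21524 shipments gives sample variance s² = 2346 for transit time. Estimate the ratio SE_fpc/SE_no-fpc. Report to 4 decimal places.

0.8570

f = n/N = 5717/21524 = 0.26561048.
SE_no-fpc = √(s²/n) = 0.64058964; SE_fpc = √((1−f)s²/n) = 0.54896309.
Ratio = √(1−f) = 0.85696530.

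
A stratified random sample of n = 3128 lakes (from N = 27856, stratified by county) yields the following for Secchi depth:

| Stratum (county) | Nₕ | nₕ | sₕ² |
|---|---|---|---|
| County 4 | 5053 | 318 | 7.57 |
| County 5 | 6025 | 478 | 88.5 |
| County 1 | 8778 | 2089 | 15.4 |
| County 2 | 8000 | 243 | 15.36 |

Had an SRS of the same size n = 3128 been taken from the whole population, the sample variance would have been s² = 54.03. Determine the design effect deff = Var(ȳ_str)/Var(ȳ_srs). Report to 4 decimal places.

Var(ȳ_str) = Σ Wₕ²(1−fₕ)sₕ²/nₕ with Wₕ = Nₕ/27856:
  County 4: (5053/27856)²·(1−318/5053)·7.57/318 = 7.3400756 × 10^-4
  County 5: (6025/27856)²·(1−478/6025)·88.5/478 = 0.0079743094
  County 1: (8778/27856)²·(1−2089/8778)·15.4/2089 = 5.5782959 × 10^-4
  County 2: (8000/27856)²·(1−243/8000)·15.36/243 = 0.005055117
  → Var(ȳ_str) = 0.014321264.
Var(ȳ_srs) = (1 − 3128/27856)·54.03/3128 = 0.0153334.
deff = 0.014321264 / 0.0153334 = 0.9340.

0.9340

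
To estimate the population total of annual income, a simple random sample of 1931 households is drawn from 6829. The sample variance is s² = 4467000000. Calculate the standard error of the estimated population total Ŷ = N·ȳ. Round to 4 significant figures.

Var(Ŷ) = N²·Var(ȳ) = N²·(1 − n/N)·s²/n.
f = 1931/6829 = 0.28276468; Var(ȳ) = 0.71723532·4467000000/1931 = 1.659187 × 10^6.
Var(Ŷ) = 6829² · (1.659187 × 10^6) = 7.7376586 × 10^13.
SE(Ŷ) = √(7.7376586 × 10^13) = 8.796 × 10^6.

8.796 × 10^6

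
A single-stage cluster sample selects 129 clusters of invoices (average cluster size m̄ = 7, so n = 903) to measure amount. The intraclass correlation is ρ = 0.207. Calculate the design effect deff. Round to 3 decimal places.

deff = 1 + (7 − 1)·0.207 = 1 + 1.242 = 2.242.

2.242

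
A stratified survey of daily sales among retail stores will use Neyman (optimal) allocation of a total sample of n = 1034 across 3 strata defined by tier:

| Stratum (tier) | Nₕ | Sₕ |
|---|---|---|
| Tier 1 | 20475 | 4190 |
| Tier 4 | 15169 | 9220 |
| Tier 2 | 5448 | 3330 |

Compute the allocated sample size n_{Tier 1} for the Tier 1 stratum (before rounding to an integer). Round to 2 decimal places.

363.87

Neyman allocation: nₕ = n·NₕSₕ / Σⱼ NⱼSⱼ.
Σ NⱼSⱼ = 20475·4190 + 15169·9220 + 5448·3330 = 2.4379027 × 10^8.
n_{Tier 1} = 1034·20475·4190 / (2.4379027 × 10^8) = 363.87.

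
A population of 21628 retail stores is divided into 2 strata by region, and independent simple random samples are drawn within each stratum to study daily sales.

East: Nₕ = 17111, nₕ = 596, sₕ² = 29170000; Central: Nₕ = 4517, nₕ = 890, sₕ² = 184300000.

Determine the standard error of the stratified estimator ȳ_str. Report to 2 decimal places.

Var(ȳ_str) = Σₕ Wₕ²(1 − fₕ)sₕ²/nₕ with Wₕ = Nₕ/N, N = 21628.
East: Wₕ = 0.79115036; term = 0.79115036²·(1 − 0.03483140)·29170000/596 = 29567.283.
Central: Wₕ = 0.20884964; term = 0.20884964²·(1 − 0.19703343)·184300000/890 = 7252.709.
Sum = 36819.992.
SE = √(36819.992) = 191.89.

191.89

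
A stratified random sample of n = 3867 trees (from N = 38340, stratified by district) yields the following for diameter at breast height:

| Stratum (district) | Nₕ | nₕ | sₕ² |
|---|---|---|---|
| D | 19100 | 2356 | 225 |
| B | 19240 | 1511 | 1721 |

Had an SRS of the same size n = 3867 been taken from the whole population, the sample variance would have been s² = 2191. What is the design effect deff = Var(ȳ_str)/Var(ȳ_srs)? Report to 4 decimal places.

Var(ȳ_str) = Σ Wₕ²(1−fₕ)sₕ²/nₕ with Wₕ = Nₕ/38340:
  D: (19100/38340)²·(1−2356/19100)·225/2356 = 0.02077761
  B: (19240/38340)²·(1−1511/19240)·1721/1511 = 0.26430264
  → Var(ȳ_str) = 0.28508025.
Var(ȳ_srs) = (1 − 3867/38340)·2191/3867 = 0.5094425.
deff = 0.28508025 / 0.5094425 = 0.5596.

0.5596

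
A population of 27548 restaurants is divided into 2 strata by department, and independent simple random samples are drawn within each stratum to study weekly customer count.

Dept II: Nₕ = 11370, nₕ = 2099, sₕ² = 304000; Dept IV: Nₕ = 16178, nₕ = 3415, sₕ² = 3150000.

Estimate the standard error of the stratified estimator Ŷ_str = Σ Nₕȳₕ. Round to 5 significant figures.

453570

Var(Ŷ_str) = Σₕ Nₕ²(1 − fₕ)sₕ²/nₕ.
Dept II: 11370²·(1 − 2099/11370)·304000/2099 = 1.5266806 × 10^10.
Dept IV: 16178²·(1 − 3415/16178)·3150000/3415 = 1.9045722 × 10^11.
Sum = 2.0572403 × 10^11.
SE = √(2.0572403 × 10^11) = 453570.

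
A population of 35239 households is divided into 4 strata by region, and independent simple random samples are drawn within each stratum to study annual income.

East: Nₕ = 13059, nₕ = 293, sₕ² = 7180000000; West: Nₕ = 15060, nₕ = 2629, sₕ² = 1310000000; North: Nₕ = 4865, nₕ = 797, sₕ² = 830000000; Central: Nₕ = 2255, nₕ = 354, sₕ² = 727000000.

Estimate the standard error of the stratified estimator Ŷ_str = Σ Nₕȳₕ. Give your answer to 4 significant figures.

6.487 × 10^7

Var(Ŷ_str) = Σₕ Nₕ²(1 − fₕ)sₕ²/nₕ.
East: 13059²·(1 − 293/13059)·7180000000/293 = 4.0852777 × 10^15.
West: 15060²·(1 − 2629/15060)·1310000000/2629 = 9.3284985 × 10^13.
North: 4865²·(1 − 797/4865)·830000000/797 = 2.0610264 × 10^13.
Central: 2255²·(1 − 354/2255)·727000000/354 = 8.8035901 × 10^12.
Sum = 4.2079765 × 10^15.
SE = √(4.2079765 × 10^15) = 6.487 × 10^7.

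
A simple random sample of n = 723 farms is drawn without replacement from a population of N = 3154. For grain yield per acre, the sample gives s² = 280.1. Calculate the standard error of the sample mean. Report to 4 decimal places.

0.5464

Under SRS without replacement, Var(ȳ) = (1 − f)·s²/n with f = n/N = 723/3154 = 0.22923272.
Var(ȳ) = (1 − 0.22923272)·280.1/723 = 0.77076728·0.38741355 = 0.29860569.
SE(ȳ) = √(0.29860569) = 0.5464.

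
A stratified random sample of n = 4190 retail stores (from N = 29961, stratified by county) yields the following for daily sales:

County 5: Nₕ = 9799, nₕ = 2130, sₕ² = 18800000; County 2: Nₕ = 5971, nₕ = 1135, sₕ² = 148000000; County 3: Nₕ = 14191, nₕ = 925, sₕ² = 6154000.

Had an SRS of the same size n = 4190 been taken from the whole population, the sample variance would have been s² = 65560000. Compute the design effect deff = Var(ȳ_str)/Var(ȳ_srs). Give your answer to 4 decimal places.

0.4702

Var(ȳ_str) = Σ Wₕ²(1−fₕ)sₕ²/nₕ with Wₕ = Nₕ/29961:
  County 5: (9799/29961)²·(1−2130/9799)·18800000/2130 = 738.90079
  County 2: (5971/29961)²·(1−1135/5971)·148000000/1135 = 4194.5619
  County 3: (14191/29961)²·(1−925/14191)·6154000/925 = 1395.2632
  → Var(ȳ_str) = 6328.7259.
Var(ȳ_srs) = (1 − 4190/29961)·65560000/4190 = 13458.6.
deff = 6328.7259 / 13458.6 = 0.4702.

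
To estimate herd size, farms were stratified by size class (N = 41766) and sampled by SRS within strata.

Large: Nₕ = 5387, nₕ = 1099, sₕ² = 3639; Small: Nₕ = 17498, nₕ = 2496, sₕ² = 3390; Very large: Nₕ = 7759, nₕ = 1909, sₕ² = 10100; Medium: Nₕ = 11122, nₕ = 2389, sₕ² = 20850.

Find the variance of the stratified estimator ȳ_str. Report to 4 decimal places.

Var(ȳ_str) = Σₕ Wₕ²(1 − fₕ)sₕ²/nₕ with Wₕ = Nₕ/N, N = 41766.
Large: Wₕ = 0.12898051; term = 0.12898051²·(1 − 0.20400965)·3639/1099 = 0.043847047.
Small: Wₕ = 0.41895322; term = 0.41895322²·(1 − 0.14264487)·3390/2496 = 0.20438401.
Very large: Wₕ = 0.18577312; term = 0.18577312²·(1 − 0.24603686)·10100/1909 = 0.13766746.
Medium: Wₕ = 0.26629316; term = 0.26629316²·(1 − 0.21479950)·20850/2389 = 0.48594878.
Sum = 0.8718473.

0.8718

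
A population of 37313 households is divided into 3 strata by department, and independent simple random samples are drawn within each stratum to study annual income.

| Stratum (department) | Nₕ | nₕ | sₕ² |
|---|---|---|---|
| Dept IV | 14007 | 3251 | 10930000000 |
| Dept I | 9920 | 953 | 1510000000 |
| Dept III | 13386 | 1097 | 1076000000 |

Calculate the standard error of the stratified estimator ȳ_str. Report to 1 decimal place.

Var(ȳ_str) = Σₕ Wₕ²(1 − fₕ)sₕ²/nₕ with Wₕ = Nₕ/N, N = 37313.
Dept IV: Wₕ = 0.37539195; term = 0.37539195²·(1 − 0.23209824)·10930000000/3251 = 363813.47.
Dept I: Wₕ = 0.26585908; term = 0.26585908²·(1 − 0.09606855)·1510000000/953 = 101233.1.
Dept III: Wₕ = 0.35874896; term = 0.35874896²·(1 − 0.08195129)·1076000000/1097 = 115891.79.
Sum = 580938.36.
SE = √(580938.36) = 762.2.

762.2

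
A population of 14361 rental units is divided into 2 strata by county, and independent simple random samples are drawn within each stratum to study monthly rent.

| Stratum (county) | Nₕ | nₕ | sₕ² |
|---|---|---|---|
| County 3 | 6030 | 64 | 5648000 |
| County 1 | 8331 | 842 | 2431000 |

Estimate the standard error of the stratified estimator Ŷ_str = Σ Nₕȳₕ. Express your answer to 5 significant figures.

Var(Ŷ_str) = Σₕ Nₕ²(1 − fₕ)sₕ²/nₕ.
County 3: 6030²·(1 − 64/6030)·5648000/64 = 3.174792 × 10^12.
County 1: 8331²·(1 − 842/8331)·2431000/842 = 1.8013323 × 10^11.
Sum = 3.3549252 × 10^12.
SE = √(3.3549252 × 10^12) = 1.8316 × 10^6.

1.8316 × 10^6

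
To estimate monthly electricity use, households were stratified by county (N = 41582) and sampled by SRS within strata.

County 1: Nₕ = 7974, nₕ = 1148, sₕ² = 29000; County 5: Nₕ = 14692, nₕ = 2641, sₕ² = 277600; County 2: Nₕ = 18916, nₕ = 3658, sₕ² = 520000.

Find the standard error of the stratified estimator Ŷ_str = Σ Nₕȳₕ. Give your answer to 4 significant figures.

Var(Ŷ_str) = Σₕ Nₕ²(1 − fₕ)sₕ²/nₕ.
County 1: 7974²·(1 − 1148/7974)·29000/1148 = 1.3749871 × 10^9.
County 5: 14692²·(1 − 2641/14692)·277600/2641 = 1.8610373 × 10^10.
County 2: 18916²·(1 − 3658/18916)·520000/3658 = 4.1028587 × 10^10.
Sum = 6.1013947 × 10^10.
SE = √(6.1013947 × 10^10) = 247000.

247000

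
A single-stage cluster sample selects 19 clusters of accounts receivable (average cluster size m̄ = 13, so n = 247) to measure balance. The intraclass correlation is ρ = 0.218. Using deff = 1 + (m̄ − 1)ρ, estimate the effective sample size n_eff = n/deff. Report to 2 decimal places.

68.31

deff = 1 + (13 − 1)·0.218 = 1 + 2.616 = 3.616.
n_eff = 247 / 3.616 = 68.31.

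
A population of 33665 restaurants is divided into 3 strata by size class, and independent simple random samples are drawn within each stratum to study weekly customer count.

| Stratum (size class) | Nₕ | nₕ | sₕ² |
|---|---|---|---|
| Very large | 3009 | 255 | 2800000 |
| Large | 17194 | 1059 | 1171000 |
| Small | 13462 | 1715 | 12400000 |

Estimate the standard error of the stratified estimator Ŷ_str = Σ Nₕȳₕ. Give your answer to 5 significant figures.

1.2414 × 10^6

Var(Ŷ_str) = Σₕ Nₕ²(1 − fₕ)sₕ²/nₕ.
Very large: 3009²·(1 − 255/3009)·2800000/255 = 9.099216 × 10^10.
Large: 17194²·(1 − 1059/17194)·1171000/1059 = 3.0676572 × 10^11.
Small: 13462²·(1 − 1715/13462)·12400000/1715 = 1.1433893 × 10^12.
Sum = 1.5411472 × 10^12.
SE = √(1.5411472 × 10^12) = 1.2414 × 10^6.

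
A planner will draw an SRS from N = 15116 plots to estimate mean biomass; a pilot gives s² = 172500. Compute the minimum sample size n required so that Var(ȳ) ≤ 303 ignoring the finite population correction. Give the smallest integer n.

Without fpc, n₀ = s²/D = 172500/303 = 569.3069.
Rounding up, n = 570.

570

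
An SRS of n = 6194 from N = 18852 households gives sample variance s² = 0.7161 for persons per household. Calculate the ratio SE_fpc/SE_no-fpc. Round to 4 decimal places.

0.8194

f = n/N = 6194/18852 = 0.32855930.
SE_no-fpc = √(s²/n) = 0.010752297; SE_fpc = √((1−f)s²/n) = 0.0088105915.
Ratio = √(1−f) = 0.81941485.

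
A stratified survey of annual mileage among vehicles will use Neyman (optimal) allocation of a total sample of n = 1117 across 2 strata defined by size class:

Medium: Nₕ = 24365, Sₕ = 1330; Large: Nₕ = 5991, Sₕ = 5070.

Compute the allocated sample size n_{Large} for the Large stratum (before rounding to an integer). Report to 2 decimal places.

540.43

Neyman allocation: nₕ = n·NₕSₕ / Σⱼ NⱼSⱼ.
Σ NⱼSⱼ = 24365·1330 + 5991·5070 = 6.277982 × 10^7.
n_{Large} = 1117·5991·5070 / (6.277982 × 10^7) = 540.43.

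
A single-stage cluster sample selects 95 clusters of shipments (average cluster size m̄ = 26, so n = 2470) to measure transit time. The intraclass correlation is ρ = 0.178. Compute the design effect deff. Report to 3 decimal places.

deff = 1 + (26 − 1)·0.178 = 1 + 4.45 = 5.45.

5.450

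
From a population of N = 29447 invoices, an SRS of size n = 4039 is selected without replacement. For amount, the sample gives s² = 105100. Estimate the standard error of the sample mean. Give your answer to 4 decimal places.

Under SRS without replacement, Var(ȳ) = (1 − f)·s²/n with f = n/N = 4039/29447 = 0.13716168.
Var(ȳ) = (1 − 0.13716168)·105100/4039 = 0.86283832·26.021292 = 22.452168.
SE(ȳ) = √(22.452168) = 4.7384.

4.7384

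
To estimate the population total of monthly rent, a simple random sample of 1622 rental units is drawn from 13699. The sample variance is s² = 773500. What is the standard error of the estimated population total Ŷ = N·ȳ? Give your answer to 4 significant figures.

280900

Var(Ŷ) = N²·Var(ȳ) = N²·(1 − n/N)·s²/n.
f = 1622/13699 = 0.11840280; Var(ȳ) = 0.88159720·773500/1622 = 420.41642.
Var(Ŷ) = 13699² · 420.41642 = 7.8896439 × 10^10.
SE(Ŷ) = √(7.8896439 × 10^10) = 280900.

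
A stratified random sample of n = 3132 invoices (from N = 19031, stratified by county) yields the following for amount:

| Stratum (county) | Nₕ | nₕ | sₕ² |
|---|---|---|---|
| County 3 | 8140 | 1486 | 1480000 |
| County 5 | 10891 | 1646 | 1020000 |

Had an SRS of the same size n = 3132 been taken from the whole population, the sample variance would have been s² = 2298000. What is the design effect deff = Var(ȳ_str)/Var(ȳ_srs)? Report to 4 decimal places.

Var(ȳ_str) = Σ Wₕ²(1−fₕ)sₕ²/nₕ with Wₕ = Nₕ/19031:
  County 3: (8140/19031)²·(1−1486/8140)·1480000/1486 = 148.94533
  County 5: (10891/19031)²·(1−1646/10891)·1020000/1646 = 172.27482
  → Var(ȳ_str) = 321.22015.
Var(ȳ_srs) = (1 − 3132/19031)·2298000/3132 = 612.96612.
deff = 321.22015 / 612.96612 = 0.5240.

0.5240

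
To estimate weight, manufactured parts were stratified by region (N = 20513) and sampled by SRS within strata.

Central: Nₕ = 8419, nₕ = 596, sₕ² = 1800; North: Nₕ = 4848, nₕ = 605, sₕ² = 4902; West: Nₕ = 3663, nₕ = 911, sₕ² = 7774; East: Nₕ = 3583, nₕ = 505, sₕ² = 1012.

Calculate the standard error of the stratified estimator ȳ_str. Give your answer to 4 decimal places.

Var(ȳ_str) = Σₕ Wₕ²(1 − fₕ)sₕ²/nₕ with Wₕ = Nₕ/N, N = 20513.
Central: Wₕ = 0.41042266; term = 0.41042266²·(1 − 0.07079226)·1800/596 = 0.47271755.
North: Wₕ = 0.23633793; term = 0.23633793²·(1 − 0.12479373)·4902/605 = 0.39609122.
West: Wₕ = 0.17856969; term = 0.17856969²·(1 − 0.24870325)·7774/911 = 0.20443401.
East: Wₕ = 0.17466972; term = 0.17466972²·(1 − 0.14094334)·1012/505 = 0.052522598.
Sum = 1.1257654.
SE = √(1.1257654) = 1.0610.

1.0610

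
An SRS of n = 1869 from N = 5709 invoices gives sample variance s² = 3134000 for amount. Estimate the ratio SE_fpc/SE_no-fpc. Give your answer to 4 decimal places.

0.8201

f = n/N = 1869/5709 = 0.32737782.
SE_no-fpc = √(s²/n) = 40.949146; SE_fpc = √((1−f)s²/n) = 33.583846.
Ratio = √(1−f) = 0.82013546.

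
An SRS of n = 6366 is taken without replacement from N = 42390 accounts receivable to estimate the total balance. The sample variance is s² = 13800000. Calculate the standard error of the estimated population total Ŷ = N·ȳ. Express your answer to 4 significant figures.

Var(Ŷ) = N²·Var(ȳ) = N²·(1 − n/N)·s²/n.
f = 6366/42390 = 0.15017693; Var(ȳ) = 0.84982307·13800000/6366 = 1842.2178.
Var(Ŷ) = 42390² · 1842.2178 = 3.3103035 × 10^12.
SE(Ŷ) = √(3.3103035 × 10^12) = 1.819 × 10^6.

1.819 × 10^6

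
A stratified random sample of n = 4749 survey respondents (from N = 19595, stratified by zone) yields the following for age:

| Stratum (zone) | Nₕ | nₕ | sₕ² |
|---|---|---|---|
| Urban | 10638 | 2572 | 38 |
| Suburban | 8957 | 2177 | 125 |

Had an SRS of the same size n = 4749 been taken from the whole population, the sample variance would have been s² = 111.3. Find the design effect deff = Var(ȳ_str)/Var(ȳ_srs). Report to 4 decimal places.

0.6974

Var(ȳ_str) = Σ Wₕ²(1−fₕ)sₕ²/nₕ with Wₕ = Nₕ/19595:
  Urban: (10638/19595)²·(1−2572/10638)·38/2572 = 0.0033017205
  Suburban: (8957/19595)²·(1−2177/8957)·125/2177 = 0.0090814107
  → Var(ȳ_str) = 0.012383131.
Var(ȳ_srs) = (1 − 4749/19595)·111.3/4749 = 0.017756493.
deff = 0.012383131 / 0.017756493 = 0.6974.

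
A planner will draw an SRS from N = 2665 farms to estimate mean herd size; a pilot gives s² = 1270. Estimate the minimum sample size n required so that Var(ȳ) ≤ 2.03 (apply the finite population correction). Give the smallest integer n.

507

Without fpc, n₀ = s²/D = 1270/2.03 = 625.6158.
With fpc, (1 − n/N)·s²/n ≤ D requires n ≥ n₀/(1 + n₀/N) = 625.6158/(1 + 625.6158/2665) = 506.6730.
Rounding up, n = 507.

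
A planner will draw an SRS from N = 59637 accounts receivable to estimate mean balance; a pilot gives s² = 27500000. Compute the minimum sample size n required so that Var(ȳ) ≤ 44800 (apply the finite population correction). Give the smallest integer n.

608

Without fpc, n₀ = s²/D = 27500000/44800 = 613.8393.
With fpc, (1 − n/N)·s²/n ≤ D requires n ≥ n₀/(1 + n₀/N) = 613.8393/(1 + 613.8393/59637) = 607.5855.
Rounding up, n = 608.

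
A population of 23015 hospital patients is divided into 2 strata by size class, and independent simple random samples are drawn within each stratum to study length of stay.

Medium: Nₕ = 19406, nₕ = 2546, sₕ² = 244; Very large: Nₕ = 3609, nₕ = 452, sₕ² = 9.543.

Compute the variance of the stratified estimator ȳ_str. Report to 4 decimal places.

Var(ȳ_str) = Σₕ Wₕ²(1 − fₕ)sₕ²/nₕ with Wₕ = Nₕ/N, N = 23015.
Medium: Wₕ = 0.84318922; term = 0.84318922²·(1 − 0.13119654)·244/2546 = 0.059197459.
Very large: Wₕ = 0.15681078; term = 0.15681078²·(1 − 0.12524245)·9.543/452 = 4.5413607 × 10^-4.
Sum = 0.059651595.

0.0597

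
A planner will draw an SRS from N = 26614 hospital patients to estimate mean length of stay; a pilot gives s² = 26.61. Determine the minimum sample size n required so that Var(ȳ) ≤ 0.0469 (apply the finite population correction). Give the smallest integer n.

556

Without fpc, n₀ = s²/D = 26.61/0.0469 = 567.3774.
With fpc, (1 − n/N)·s²/n ≤ D requires n ≥ n₀/(1 + n₀/N) = 567.3774/(1 + 567.3774/26614) = 555.5341.
Rounding up, n = 556.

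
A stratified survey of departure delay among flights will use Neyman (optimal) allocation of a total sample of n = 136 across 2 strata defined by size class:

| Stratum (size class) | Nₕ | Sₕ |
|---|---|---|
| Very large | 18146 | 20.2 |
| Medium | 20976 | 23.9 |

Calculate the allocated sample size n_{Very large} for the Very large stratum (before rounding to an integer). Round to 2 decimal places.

Neyman allocation: nₕ = n·NₕSₕ / Σⱼ NⱼSⱼ.
Σ NⱼSⱼ = 18146·20.2 + 20976·23.9 = 867875.6.
n_{Very large} = 136·18146·20.2 / 867875.6 = 57.44.

57.44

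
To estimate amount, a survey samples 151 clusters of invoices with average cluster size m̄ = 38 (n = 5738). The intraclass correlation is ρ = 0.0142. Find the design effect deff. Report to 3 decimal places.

1.525

deff = 1 + (38 − 1)·0.0142 = 1 + 0.5254 = 1.5254.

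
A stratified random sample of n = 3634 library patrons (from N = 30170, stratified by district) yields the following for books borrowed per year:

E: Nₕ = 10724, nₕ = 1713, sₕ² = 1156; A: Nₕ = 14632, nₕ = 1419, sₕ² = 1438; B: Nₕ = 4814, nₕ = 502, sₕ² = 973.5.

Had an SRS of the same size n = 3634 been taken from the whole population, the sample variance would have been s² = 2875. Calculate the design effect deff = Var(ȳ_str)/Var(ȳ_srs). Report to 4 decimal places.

Var(ȳ_str) = Σ Wₕ²(1−fₕ)sₕ²/nₕ with Wₕ = Nₕ/30170:
  E: (10724/30170)²·(1−1713/10724)·1156/1713 = 0.07164397
  A: (14632/30170)²·(1−1419/14632)·1438/1419 = 0.21524397
  B: (4814/30170)²·(1−502/4814)·973.5/502 = 0.044224859
  → Var(ȳ_str) = 0.3311128.
Var(ȳ_srs) = (1 − 3634/30170)·2875/3634 = 0.6958459.
deff = 0.3311128 / 0.6958459 = 0.4758.

0.4758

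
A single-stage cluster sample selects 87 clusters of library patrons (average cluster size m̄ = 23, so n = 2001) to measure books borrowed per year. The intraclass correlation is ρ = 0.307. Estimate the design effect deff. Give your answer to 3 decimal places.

7.754

deff = 1 + (23 − 1)·0.307 = 1 + 6.754 = 7.754.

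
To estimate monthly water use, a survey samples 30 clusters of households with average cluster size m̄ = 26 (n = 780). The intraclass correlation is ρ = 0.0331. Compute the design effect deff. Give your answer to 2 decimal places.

deff = 1 + (26 − 1)·0.0331 = 1 + 0.8275 = 1.8275.

1.83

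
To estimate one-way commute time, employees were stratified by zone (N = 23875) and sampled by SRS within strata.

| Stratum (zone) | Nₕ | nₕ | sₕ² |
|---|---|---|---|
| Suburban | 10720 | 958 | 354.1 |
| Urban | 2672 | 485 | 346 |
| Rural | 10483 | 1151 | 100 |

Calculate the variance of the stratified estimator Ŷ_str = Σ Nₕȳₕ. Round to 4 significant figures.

Var(Ŷ_str) = Σₕ Nₕ²(1 − fₕ)sₕ²/nₕ.
Suburban: 10720²·(1 − 958/10720)·354.1/958 = 3.8680672 × 10^7.
Urban: 2672²·(1 − 485/2672)·346/485 = 4.1688819 × 10^6.
Rural: 10483²·(1 − 1151/10483)·100/1151 = 8.4993359 × 10^6.
Sum = 5.134889 × 10^7.

5.135 × 10^7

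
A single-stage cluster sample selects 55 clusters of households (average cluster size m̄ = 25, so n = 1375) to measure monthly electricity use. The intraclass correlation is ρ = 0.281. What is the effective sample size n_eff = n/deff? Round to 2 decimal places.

177.56

deff = 1 + (25 − 1)·0.281 = 1 + 6.744 = 7.744.
n_eff = 1375 / 7.744 = 177.56.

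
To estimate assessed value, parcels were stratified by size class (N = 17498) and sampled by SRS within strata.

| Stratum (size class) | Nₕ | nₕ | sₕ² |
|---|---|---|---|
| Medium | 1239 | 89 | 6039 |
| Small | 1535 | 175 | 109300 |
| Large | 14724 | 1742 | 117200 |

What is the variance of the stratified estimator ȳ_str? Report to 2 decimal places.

Var(ȳ_str) = Σₕ Wₕ²(1 − fₕ)sₕ²/nₕ with Wₕ = Nₕ/N, N = 17498.
Medium: Wₕ = 0.07080809; term = 0.07080809²·(1 − 0.07183212)·6039/89 = 0.31576744.
Small: Wₕ = 0.08772431; term = 0.08772431²·(1 − 0.11400651)·109300/175 = 4.25846.
Large: Wₕ = 0.84146760; term = 0.84146760²·(1 − 0.11831024)·117200/1742 = 42.002008.
Sum = 46.576235.

46.58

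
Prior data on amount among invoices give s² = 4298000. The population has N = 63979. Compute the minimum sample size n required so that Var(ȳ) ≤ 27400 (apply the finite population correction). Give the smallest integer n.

Without fpc, n₀ = s²/D = 4298000/27400 = 156.8613.
With fpc, (1 − n/N)·s²/n ≤ D requires n ≥ n₀/(1 + n₀/N) = 156.8613/(1 + 156.8613/63979) = 156.4777.
Rounding up, n = 157.

157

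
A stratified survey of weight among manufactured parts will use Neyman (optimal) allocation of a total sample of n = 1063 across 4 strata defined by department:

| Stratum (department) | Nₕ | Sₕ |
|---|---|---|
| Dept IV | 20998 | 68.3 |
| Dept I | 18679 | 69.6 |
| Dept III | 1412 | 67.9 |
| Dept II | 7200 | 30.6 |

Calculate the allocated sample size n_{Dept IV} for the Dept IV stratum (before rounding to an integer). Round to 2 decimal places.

499.77

Neyman allocation: nₕ = n·NₕSₕ / Σⱼ NⱼSⱼ.
Σ NⱼSⱼ = 20998·68.3 + 18679·69.6 + 1412·67.9 + 7200·30.6 = 3.0504166 × 10^6.
n_{Dept IV} = 1063·20998·68.3 / (3.0504166 × 10^6) = 499.77.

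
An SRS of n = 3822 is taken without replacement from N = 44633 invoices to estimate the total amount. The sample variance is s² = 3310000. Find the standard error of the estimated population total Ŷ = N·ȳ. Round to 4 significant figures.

1.256 × 10^6

Var(Ŷ) = N²·Var(ȳ) = N²·(1 − n/N)·s²/n.
f = 3822/44633 = 0.08563171; Var(ȳ) = 0.91436829·3310000/3822 = 791.87835.
Var(Ŷ) = 44633² · 791.87835 = 1.5775046 × 10^12.
SE(Ŷ) = √(1.5775046 × 10^12) = 1.256 × 10^6.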